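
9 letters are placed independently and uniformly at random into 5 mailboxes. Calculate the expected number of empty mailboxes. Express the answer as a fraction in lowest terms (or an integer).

Let Xⱼ=1 if mailbox j is empty. P(Xⱼ=1) = ((5-1)/5)^9 = 262144/1953125.
By linearity, E[#empty] = 5·262144/1953125 = 262144/390625.

262144/390625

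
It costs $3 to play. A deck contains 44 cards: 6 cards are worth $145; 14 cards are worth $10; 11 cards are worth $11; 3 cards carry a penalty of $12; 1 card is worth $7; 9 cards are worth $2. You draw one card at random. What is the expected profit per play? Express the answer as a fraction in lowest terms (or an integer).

E[payout] = (6/44)·145 + (14/44)·10 + (11/44)·11 + (3/44)·(-12) + (1/44)·7 + (9/44)·2 = 280/11
Expected profit = 280/11 − 3 = 247/11

247/11 dollars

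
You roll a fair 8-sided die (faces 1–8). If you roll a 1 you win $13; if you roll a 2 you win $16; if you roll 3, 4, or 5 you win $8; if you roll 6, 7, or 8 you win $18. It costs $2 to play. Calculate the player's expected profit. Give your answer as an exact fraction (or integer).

E[payout] = (3/8)·8 + (1/8)·13 + (1/8)·16 + (3/8)·18 = 107/8
Expected profit = 107/8 − 2 = 91/8

91/8 dollars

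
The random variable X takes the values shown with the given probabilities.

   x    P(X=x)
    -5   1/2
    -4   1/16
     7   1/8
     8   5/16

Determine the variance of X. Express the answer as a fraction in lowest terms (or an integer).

E[X] = (1/2)·(-5) + (1/16)·(-4) + (1/8)·7 + (5/16)·8 = 5/8
E[X²] = (1/2)·25 + (1/16)·16 + (1/8)·49 + (5/16)·64 = 317/8
Var(X) = 317/8 − (5/8)² = 2511/64

2511/64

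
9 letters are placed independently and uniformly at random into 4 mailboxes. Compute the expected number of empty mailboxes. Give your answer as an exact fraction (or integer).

Let Xⱼ=1 if mailbox j is empty. P(Xⱼ=1) = ((4-1)/4)^9 = 19683/262144.
By linearity, E[#empty] = 4·19683/262144 = 19683/65536.

19683/65536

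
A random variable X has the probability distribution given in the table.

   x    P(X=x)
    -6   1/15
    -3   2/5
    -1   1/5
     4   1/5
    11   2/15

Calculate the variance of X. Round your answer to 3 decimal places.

E[X] = (1/15)·(-6) + (2/5)·(-3) + (1/5)·(-1) + (1/5)·4 + (2/15)·11 = 7/15
E[X²] = (1/15)·36 + (2/5)·9 + (1/5)·1 + (1/5)·16 + (2/15)·121 = 383/15
Var(X) = 383/15 − (7/15)² = 5696/225 ≈ 25.316

25.316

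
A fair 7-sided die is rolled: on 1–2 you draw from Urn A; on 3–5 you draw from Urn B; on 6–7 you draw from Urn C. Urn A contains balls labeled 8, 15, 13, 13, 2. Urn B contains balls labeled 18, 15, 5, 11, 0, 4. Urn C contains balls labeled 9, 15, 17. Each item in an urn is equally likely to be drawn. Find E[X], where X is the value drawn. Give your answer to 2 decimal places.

10.60

E[X | Urn A] = (8 + 15 + 13 + 13 + 2)/5 = 51/5
E[X | Urn B] = (18 + 15 + 5 + 11 + 0 + 4)/6 = 53/6
E[X | Urn C] = (9 + 15 + 17)/3 = 41/3
E[X] = (2/7)·51/5 + (3/7)·53/6 + (2/7)·41/3 = 2227/210 ≈ 10.60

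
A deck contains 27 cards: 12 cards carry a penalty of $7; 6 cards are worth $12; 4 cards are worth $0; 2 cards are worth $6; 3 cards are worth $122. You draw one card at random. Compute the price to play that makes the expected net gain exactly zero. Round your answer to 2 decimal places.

$13.56

E[payout] = (12/27)·(-7) + (6/27)·12 + (4/27)·0 + (2/27)·6 + (3/27)·122 = 122/9
Fair fee = E[payout] = 122/9 ≈ $13.56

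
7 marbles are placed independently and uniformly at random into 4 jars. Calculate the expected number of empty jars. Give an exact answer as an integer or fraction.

Let Xⱼ=1 if jar j is empty. P(Xⱼ=1) = ((4-1)/4)^7 = 2187/16384.
By linearity, E[#empty] = 4·2187/16384 = 2187/4096.

2187/4096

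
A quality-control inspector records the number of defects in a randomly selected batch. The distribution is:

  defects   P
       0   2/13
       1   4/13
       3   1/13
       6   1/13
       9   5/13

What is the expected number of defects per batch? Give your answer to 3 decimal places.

4.462

E[X] = (2/13)·0 + (4/13)·1 + (1/13)·3 + (1/13)·6 + (5/13)·9
     = 58/13 ≈ 4.462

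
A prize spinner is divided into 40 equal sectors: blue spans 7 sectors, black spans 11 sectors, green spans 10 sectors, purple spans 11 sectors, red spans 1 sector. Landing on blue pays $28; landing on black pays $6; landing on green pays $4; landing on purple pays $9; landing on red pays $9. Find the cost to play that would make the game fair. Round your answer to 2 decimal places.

E[payout] = (7/40)·28 + (11/40)·6 + (10/40)·4 + (11/40)·9 + (1/40)·9 = 41/4
Fair fee = E[payout] = 41/4 ≈ $10.25

$10.25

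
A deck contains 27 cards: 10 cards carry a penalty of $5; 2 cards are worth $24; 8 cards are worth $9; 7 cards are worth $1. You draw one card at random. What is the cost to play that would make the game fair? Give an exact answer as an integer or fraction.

E[payout] = (10/27)·(-5) + (2/27)·24 + (8/27)·9 + (7/27)·1 = 77/27
Fair fee = E[payout] = 77/27

77/27 dollars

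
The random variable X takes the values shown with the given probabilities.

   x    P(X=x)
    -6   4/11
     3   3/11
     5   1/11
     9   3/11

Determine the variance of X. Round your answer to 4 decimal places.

37.5207

E[X] = (4/11)·(-6) + (3/11)·3 + (1/11)·5 + (3/11)·9 = 17/11
E[X²] = (4/11)·36 + (3/11)·9 + (1/11)·25 + (3/11)·81 = 439/11
Var(X) = 439/11 − (17/11)² = 4540/121 ≈ 37.5207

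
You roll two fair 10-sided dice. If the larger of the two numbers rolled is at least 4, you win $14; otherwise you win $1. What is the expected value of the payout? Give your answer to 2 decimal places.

$12.83

E[payout] = (9/100)·1 + (91/100)·14 = 1283/100
≈ $12.83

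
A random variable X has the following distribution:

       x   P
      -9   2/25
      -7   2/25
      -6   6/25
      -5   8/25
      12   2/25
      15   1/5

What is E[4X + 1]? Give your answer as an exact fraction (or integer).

-11/25

E[4x+1] = (2/25)·(-35) + (2/25)·(-27) + (6/25)·(-23) + (8/25)·(-19) + (2/25)·49 + (1/5)·61
     = -11/25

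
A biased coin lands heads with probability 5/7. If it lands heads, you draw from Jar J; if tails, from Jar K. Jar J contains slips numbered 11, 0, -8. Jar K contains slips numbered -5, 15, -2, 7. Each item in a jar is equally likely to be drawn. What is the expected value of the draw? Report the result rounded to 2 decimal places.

1.79

E[X | Jar J] = (11 + 0 − 8)/3 = 1
E[X | Jar K] = (-5 + 15 − 2 + 7)/4 = 15/4
E[X] = (5/7)·1 + (2/7)·15/4 = 25/14 ≈ 1.79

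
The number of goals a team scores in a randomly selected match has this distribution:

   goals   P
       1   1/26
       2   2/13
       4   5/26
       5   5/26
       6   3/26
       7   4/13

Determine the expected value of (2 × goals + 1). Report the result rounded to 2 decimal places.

E[2x+1] = (1/26)·3 + (2/13)·5 + (5/26)·9 + (5/26)·11 + (3/26)·13 + (4/13)·15
     = 141/13 ≈ 10.85

10.85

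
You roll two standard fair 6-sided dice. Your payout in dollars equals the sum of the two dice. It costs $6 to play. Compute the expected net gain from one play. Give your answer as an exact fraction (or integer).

$1

Distribution of the sum of the two dice: 2 w.p. 1/36, 3 w.p. 1/18, 4 w.p. 1/12, 5 w.p. 1/9, 6 w.p. 5/36, 7 w.p. 1/6, …
E[payout] = (1/36)·2 + (1/18)·3 + (1/12)·4 + (1/9)·5 + (5/36)·6 + (1/6)·7 + (5/36)·8 + (1/9)·9 + (1/12)·10 + (1/18)·11 + (1/36)·12 = 7
Expected profit = 7 − 6 = 1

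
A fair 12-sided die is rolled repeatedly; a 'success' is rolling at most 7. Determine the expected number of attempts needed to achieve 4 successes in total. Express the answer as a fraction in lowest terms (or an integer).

48/7

By linearity (sum of 4 independent geometric waits), E[trials] = 4/p = 4/(7/12) = 48/7.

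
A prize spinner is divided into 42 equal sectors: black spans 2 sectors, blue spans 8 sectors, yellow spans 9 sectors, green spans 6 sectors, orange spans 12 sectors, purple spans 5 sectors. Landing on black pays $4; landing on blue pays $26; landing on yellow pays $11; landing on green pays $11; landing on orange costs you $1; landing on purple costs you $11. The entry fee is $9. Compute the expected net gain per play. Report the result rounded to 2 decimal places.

E[payout] = (2/42)·4 + (8/42)·26 + (9/42)·11 + (6/42)·11 + (12/42)·(-1) + (5/42)·(-11) = 157/21
Expected profit = 157/21 − 9 = -32/21 ≈ -$1.52

-$1.52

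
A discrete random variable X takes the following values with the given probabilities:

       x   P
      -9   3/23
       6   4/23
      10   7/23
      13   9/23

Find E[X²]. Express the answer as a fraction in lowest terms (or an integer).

E[X²] = (3/23)·81 + (4/23)·36 + (7/23)·100 + (9/23)·169
     = 2608/23

2608/23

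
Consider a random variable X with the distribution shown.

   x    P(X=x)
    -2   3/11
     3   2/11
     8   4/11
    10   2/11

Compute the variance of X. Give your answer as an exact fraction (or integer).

2642/121

E[X] = (3/11)·(-2) + (2/11)·3 + (4/11)·8 + (2/11)·10 = 52/11
E[X²] = (3/11)·4 + (2/11)·9 + (4/11)·64 + (2/11)·100 = 486/11
Var(X) = 486/11 − (52/11)² = 2642/121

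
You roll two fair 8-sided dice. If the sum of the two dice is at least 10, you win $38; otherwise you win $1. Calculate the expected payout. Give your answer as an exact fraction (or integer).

E[payout] = (9/16)·1 + (7/16)·38 = 275/16

275/16 dollars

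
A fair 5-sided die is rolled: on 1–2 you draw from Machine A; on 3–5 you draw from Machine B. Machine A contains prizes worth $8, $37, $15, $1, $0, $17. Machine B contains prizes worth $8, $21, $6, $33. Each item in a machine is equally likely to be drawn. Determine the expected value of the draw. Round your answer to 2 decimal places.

$15.40

E[X | Machine A] = (8 + 37 + 15 + 1 + 0 + 17)/6 = 13
E[X | Machine B] = (8 + 21 + 6 + 33)/4 = 17
E[X] = (2/5)·13 + (3/5)·17 = 77/5 ≈ 15.40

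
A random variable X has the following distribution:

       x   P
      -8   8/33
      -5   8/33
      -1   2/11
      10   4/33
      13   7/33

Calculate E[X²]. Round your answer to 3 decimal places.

E[X²] = (8/33)·64 + (8/33)·25 + (2/11)·1 + (4/33)·100 + (7/33)·169
     = 767/11 ≈ 69.727

69.727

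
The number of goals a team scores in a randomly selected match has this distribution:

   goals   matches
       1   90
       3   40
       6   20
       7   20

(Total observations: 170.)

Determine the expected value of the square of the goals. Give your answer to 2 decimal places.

Total = 170, so P(goals=1) = 90/170, etc.
E[X²] = (9/17)·1 + (4/17)·9 + (2/17)·36 + (2/17)·49
     = 215/17 ≈ 12.65

12.65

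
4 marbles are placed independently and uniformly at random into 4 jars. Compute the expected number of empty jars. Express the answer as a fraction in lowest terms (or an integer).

81/64

Let Xⱼ=1 if jar j is empty. P(Xⱼ=1) = ((4-1)/4)^4 = 81/256.
By linearity, E[#empty] = 4·81/256 = 81/64.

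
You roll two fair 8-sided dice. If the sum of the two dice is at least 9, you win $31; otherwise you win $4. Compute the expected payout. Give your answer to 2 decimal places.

$19.19

E[payout] = (7/16)·4 + (9/16)·31 = 307/16
≈ $19.19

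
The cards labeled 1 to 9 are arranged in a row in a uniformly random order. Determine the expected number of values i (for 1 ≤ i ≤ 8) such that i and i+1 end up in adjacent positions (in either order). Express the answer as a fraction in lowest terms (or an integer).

16/9

For each i ∈ {1,…,8}, let Xᵢ = 1 if i and i+1 are adjacent. P(Xᵢ=1) = 2·(9−1)!/9! = 2/9.
By linearity, E[ΣXᵢ] = (8)·(2/9) = 16/9.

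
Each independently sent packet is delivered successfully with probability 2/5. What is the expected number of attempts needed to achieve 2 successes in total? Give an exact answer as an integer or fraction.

5

By linearity (sum of 2 independent geometric waits), E[trials] = 2/p = 2/(2/5) = 5.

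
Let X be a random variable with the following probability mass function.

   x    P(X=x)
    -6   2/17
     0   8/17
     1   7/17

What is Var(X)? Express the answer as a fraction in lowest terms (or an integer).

E[X] = (2/17)·(-6) + (8/17)·0 + (7/17)·1 = -5/17
E[X²] = (2/17)·36 + (8/17)·0 + (7/17)·1 = 79/17
Var(X) = 79/17 − (-5/17)² = 1318/289

1318/289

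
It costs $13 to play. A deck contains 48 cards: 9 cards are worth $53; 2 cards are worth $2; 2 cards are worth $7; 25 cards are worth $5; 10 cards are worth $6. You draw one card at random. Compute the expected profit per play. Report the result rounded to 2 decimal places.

E[payout] = (9/48)·53 + (2/48)·2 + (2/48)·7 + (25/48)·5 + (10/48)·6 = 85/6
Expected profit = 85/6 − 13 = 7/6 ≈ $1.17

$1.17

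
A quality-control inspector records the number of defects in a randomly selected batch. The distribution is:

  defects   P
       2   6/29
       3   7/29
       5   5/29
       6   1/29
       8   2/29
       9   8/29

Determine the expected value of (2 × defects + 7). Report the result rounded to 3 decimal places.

E[2x+7] = (6/29)·11 + (7/29)·13 + (5/29)·17 + (1/29)·19 + (2/29)·23 + (8/29)·25
     = 507/29 ≈ 17.483

17.483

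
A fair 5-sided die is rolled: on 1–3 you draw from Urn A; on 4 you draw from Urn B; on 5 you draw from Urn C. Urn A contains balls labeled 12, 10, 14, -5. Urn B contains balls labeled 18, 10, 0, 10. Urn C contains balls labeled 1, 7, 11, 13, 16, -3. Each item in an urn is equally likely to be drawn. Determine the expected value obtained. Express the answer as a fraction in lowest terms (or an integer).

161/20

E[X | Urn A] = (12 + 10 + 14 − 5)/4 = 31/4
E[X | Urn B] = (18 + 10 + 0 + 10)/4 = 19/2
E[X | Urn C] = (1 + 7 + 11 + 13 + 16 − 3)/6 = 15/2
E[X] = (3/5)·31/4 + (1/5)·19/2 + (1/5)·15/2 = 161/20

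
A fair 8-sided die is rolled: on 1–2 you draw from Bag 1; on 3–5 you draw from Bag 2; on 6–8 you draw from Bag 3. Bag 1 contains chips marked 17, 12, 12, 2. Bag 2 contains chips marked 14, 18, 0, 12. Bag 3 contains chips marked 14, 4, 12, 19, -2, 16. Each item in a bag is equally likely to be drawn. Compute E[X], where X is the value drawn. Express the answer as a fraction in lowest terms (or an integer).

E[X | Bag 1] = (17 + 12 + 12 + 2)/4 = 43/4
E[X | Bag 2] = (14 + 18 + 0 + 12)/4 = 11
E[X | Bag 3] = (14 + 4 + 12 + 19 − 2 + 16)/6 = 21/2
E[X] = (1/4)·43/4 + (3/8)·11 + (3/8)·21/2 = 43/4

43/4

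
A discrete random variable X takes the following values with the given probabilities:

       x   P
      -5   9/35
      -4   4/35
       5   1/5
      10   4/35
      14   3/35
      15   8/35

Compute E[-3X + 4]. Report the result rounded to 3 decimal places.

-11.086

E[-3x+4] = (9/35)·19 + (4/35)·16 + (1/5)·(-11) + (4/35)·(-26) + (3/35)·(-38) + (8/35)·(-41)
     = -388/35 ≈ -11.086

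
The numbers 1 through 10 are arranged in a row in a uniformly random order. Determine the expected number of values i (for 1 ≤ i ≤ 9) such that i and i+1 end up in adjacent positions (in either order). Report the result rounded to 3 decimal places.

For each i ∈ {1,…,9}, let Xᵢ = 1 if i and i+1 are adjacent. P(Xᵢ=1) = 2·(10−1)!/10! = 2/10.
By linearity, E[ΣXᵢ] = (9)·(2/10) = 9/5.
≈ 1.800

1.800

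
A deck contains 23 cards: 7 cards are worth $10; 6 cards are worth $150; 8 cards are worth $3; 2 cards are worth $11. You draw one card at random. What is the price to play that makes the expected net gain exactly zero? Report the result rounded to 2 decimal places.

$44.17

E[payout] = (7/23)·10 + (6/23)·150 + (8/23)·3 + (2/23)·11 = 1016/23
Fair fee = E[payout] = 1016/23 ≈ $44.17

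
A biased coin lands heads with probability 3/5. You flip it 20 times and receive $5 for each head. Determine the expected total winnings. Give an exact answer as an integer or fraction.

$60

E[#heads] = 20·3/5 = 12 (linearity over flips).
E[winnings] = 5·12 = 60.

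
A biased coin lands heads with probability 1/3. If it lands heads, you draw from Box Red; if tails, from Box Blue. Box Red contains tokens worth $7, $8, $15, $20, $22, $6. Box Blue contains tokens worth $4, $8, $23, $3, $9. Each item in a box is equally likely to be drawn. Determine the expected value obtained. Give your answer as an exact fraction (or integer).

E[X | Box Red] = (7 + 8 + 15 + 20 + 22 + 6)/6 = 13
E[X | Box Blue] = (4 + 8 + 23 + 3 + 9)/5 = 47/5
E[X] = (1/3)·13 + (2/3)·47/5 = 53/5

53/5 dollars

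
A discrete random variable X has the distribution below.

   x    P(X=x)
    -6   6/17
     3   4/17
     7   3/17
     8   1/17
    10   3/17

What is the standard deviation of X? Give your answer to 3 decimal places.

6.375

E[X] = 35/17, E[X²] = 763/17
Var(X) = E[X²] − (E[X])² = 763/17 − 1225/289 = 11746/289
SD(X) = √(11746/289) ≈ 6.375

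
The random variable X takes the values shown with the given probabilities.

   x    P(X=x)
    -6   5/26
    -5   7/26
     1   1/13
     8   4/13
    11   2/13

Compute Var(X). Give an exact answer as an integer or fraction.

E[X] = (5/26)·(-6) + (7/26)·(-5) + (1/13)·1 + (4/13)·8 + (2/13)·11 = 45/26
E[X²] = (5/26)·36 + (7/26)·25 + (1/13)·1 + (4/13)·64 + (2/13)·121 = 1353/26
Var(X) = 1353/26 − (45/26)² = 33153/676

33153/676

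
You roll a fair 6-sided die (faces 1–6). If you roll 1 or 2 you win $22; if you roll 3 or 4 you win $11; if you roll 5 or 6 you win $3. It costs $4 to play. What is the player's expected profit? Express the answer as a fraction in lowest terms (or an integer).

E[payout] = (1/3)·3 + (1/3)·11 + (1/3)·22 = 12
Expected profit = 12 − 4 = 8

$8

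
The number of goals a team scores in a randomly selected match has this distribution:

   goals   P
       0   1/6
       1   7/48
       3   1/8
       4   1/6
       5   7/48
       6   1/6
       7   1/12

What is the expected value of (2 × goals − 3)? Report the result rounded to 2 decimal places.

4.00

E[2x-3] = (1/6)·(-3) + (7/48)·(-1) + (1/8)·3 + (1/6)·5 + (7/48)·7 + (1/6)·9 + (1/12)·11
     = 4 ≈ 4.00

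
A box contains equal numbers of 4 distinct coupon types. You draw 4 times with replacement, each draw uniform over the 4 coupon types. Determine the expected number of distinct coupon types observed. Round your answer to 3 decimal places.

2.734

Let Xⱼ=1 if type j appears at least once. P(Xⱼ=1) = 1 − ((4−1)/4)^4 = 175/256.
E[#distinct] = 4·175/256 = 175/64.
≈ 2.734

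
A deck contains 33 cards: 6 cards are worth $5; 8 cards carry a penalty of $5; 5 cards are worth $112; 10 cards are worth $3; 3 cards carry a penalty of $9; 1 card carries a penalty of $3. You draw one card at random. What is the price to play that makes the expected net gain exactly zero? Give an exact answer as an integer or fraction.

E[payout] = (6/33)·5 + (8/33)·(-5) + (5/33)·112 + (10/33)·3 + (3/33)·(-9) + (1/33)·(-3) = 50/3
Fair fee = E[payout] = 50/3

50/3 dollars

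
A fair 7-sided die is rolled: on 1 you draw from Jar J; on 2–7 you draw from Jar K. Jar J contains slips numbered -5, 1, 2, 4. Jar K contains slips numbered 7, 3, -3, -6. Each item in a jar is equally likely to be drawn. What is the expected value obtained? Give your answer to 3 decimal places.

E[X | Jar J] = (-5 + 1 + 2 + 4)/4 = 1/2
E[X | Jar K] = (7 + 3 − 3 − 6)/4 = 1/4
E[X] = (1/7)·1/2 + (6/7)·1/4 = 2/7 ≈ 0.286

0.286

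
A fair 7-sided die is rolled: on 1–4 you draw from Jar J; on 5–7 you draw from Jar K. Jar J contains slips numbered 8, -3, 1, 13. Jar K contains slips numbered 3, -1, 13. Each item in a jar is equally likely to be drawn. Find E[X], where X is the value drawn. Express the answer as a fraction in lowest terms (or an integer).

E[X | Jar J] = (8 − 3 + 1 + 13)/4 = 19/4
E[X | Jar K] = (3 − 1 + 13)/3 = 5
E[X] = (4/7)·19/4 + (3/7)·5 = 34/7

34/7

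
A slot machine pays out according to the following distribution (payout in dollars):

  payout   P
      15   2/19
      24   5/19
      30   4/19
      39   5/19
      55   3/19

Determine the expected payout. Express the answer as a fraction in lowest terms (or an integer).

E[X] = (2/19)·15 + (5/19)·24 + (4/19)·30 + (5/19)·39 + (3/19)·55
     = 630/19

630/19 dollars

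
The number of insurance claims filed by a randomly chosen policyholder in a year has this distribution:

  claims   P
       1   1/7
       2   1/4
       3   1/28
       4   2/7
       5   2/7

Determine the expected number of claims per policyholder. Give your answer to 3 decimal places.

3.321

E[X] = (1/7)·1 + (1/4)·2 + (1/28)·3 + (2/7)·4 + (2/7)·5
     = 93/28 ≈ 3.321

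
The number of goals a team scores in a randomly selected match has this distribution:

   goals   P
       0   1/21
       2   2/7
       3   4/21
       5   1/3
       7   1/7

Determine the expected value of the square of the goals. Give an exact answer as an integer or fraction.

E[X²] = (1/21)·0 + (2/7)·4 + (4/21)·9 + (1/3)·25 + (1/7)·49
     = 382/21

382/21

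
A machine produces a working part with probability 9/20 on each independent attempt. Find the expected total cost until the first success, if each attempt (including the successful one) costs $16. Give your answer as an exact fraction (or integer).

320/9 dollars

E[#attempts] = 1/p = 20/9; E[cost] = 16·20/9 = 320/9.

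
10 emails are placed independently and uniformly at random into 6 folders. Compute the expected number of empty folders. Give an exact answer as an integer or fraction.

Let Xⱼ=1 if folder j is empty. P(Xⱼ=1) = ((6-1)/6)^10 = 9765625/60466176.
By linearity, E[#empty] = 6·9765625/60466176 = 9765625/10077696.

9765625/10077696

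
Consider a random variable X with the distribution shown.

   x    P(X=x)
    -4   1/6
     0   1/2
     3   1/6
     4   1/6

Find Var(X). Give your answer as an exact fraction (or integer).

79/12

E[X] = (1/6)·(-4) + (1/2)·0 + (1/6)·3 + (1/6)·4 = 1/2
E[X²] = (1/6)·16 + (1/2)·0 + (1/6)·9 + (1/6)·16 = 41/6
Var(X) = 41/6 − (1/2)² = 79/12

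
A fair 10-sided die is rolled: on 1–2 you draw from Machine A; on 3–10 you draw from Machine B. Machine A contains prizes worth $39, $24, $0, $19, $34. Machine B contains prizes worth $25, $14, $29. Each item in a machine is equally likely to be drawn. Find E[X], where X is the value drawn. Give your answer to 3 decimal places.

$22.773

E[X | Machine A] = (39 + 24 + 0 + 19 + 34)/5 = 116/5
E[X | Machine B] = (25 + 14 + 29)/3 = 68/3
E[X] = (1/5)·116/5 + (4/5)·68/3 = 1708/75 ≈ 22.773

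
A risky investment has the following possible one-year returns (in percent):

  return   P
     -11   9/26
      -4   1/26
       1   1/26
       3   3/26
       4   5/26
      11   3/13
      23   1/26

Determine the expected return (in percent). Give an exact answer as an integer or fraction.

E[X] = (9/26)·(-11) + (1/26)·(-4) + (1/26)·1 + (3/26)·3 + (5/26)·4 + (3/13)·11 + (1/26)·23
     = 8/13

8/13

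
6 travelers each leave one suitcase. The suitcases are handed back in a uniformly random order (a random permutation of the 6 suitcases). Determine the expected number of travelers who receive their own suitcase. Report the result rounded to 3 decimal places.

1.000

Let Xᵢ = 1 if person i gets their own suitcase. For each i, P(Xᵢ=1) = 1/6.
By linearity of expectation, E[X₁+…+X_6] = 6·(1/6) = 1.
≈ 1.000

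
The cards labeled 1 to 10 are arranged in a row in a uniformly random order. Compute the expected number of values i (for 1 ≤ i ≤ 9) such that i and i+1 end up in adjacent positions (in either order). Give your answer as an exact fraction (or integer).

For each i ∈ {1,…,9}, let Xᵢ = 1 if i and i+1 are adjacent. P(Xᵢ=1) = 2·(10−1)!/10! = 2/10.
By linearity, E[ΣXᵢ] = (9)·(2/10) = 9/5.

9/5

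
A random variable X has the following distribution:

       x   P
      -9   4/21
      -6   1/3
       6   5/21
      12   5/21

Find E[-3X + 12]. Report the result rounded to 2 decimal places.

10.29

E[-3x+12] = (4/21)·39 + (1/3)·30 + (5/21)·(-6) + (5/21)·(-24)
     = 72/7 ≈ 10.29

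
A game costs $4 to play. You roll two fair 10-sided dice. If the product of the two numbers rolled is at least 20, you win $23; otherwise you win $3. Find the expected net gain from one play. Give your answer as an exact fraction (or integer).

53/5 dollars

E[payout] = (21/50)·3 + (29/50)·23 = 73/5
Expected profit = 73/5 − 4 = 53/5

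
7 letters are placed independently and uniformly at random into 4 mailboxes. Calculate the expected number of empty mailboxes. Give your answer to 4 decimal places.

Let Xⱼ=1 if mailbox j is empty. P(Xⱼ=1) = ((4-1)/4)^7 = 2187/16384.
By linearity, E[#empty] = 4·2187/16384 = 2187/4096.
≈ 0.5339

0.5339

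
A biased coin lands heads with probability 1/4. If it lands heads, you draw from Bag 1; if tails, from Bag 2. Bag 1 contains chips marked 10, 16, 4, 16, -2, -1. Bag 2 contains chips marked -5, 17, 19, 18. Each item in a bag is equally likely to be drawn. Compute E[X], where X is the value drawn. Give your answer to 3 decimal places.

10.979

E[X | Bag 1] = (10 + 16 + 4 + 16 − 2 − 1)/6 = 43/6
E[X | Bag 2] = (-5 + 17 + 19 + 18)/4 = 49/4
E[X] = (1/4)·43/6 + (3/4)·49/4 = 527/48 ≈ 10.979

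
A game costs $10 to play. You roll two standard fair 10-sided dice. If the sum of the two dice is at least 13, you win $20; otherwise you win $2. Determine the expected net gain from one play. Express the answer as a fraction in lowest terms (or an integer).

-38/25 dollars

E[payout] = (16/25)·2 + (9/25)·20 = 212/25
Expected profit = 212/25 − 10 = -38/25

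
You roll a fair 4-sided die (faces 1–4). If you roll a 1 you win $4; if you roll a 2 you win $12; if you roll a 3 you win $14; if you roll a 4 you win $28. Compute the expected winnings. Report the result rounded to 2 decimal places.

$14.50

E[payout] = (1/4)·4 + (1/4)·12 + (1/4)·14 + (1/4)·28 = 29/2
≈ $14.50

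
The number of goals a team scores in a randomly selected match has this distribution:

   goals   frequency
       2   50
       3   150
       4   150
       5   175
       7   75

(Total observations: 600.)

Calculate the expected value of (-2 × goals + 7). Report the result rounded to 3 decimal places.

Total = 600, so P(goals=2) = 50/600, etc.
E[-2x+7] = (1/12)·3 + (1/4)·1 + (1/4)·(-1) + (7/24)·(-3) + (1/8)·(-7)
     = -3/2 ≈ -1.500

-1.500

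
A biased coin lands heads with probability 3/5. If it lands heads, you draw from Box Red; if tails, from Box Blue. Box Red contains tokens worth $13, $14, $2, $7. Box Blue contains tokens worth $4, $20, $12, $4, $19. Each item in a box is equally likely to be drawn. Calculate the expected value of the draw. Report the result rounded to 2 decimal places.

$10.12

E[X | Box Red] = (13 + 14 + 2 + 7)/4 = 9
E[X | Box Blue] = (4 + 20 + 12 + 4 + 19)/5 = 59/5
E[X] = (3/5)·9 + (2/5)·59/5 = 253/25 ≈ 10.12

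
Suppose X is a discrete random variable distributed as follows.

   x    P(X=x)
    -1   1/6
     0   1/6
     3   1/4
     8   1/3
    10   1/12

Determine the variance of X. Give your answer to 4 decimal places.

15.4097

E[X] = (1/6)·(-1) + (1/6)·0 + (1/4)·3 + (1/3)·8 + (1/12)·10 = 49/12
E[X²] = (1/6)·1 + (1/6)·0 + (1/4)·9 + (1/3)·64 + (1/12)·100 = 385/12
Var(X) = 385/12 − (49/12)² = 2219/144 ≈ 15.4097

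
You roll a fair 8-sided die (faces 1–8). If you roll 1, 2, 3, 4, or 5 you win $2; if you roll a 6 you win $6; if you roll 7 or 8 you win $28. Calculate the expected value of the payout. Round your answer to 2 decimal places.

E[payout] = (5/8)·2 + (1/8)·6 + (1/4)·28 = 9
≈ $9.00

$9.00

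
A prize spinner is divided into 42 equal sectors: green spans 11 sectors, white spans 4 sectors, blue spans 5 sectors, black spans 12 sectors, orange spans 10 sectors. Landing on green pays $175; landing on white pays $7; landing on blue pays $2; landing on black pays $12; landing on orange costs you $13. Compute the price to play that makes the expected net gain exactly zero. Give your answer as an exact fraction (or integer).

E[payout] = (11/42)·175 + (4/42)·7 + (5/42)·2 + (12/42)·12 + (10/42)·(-13) = 659/14
Fair fee = E[payout] = 659/14

659/14 dollars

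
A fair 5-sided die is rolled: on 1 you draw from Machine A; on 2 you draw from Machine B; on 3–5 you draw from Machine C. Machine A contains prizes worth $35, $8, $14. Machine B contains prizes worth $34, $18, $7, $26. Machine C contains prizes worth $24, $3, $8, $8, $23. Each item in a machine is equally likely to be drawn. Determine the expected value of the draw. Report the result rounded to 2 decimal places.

E[X | Machine A] = (35 + 8 + 14)/3 = 19
E[X | Machine B] = (34 + 18 + 7 + 26)/4 = 85/4
E[X | Machine C] = (24 + 3 + 8 + 8 + 23)/5 = 66/5
E[X] = (1/5)·19 + (1/5)·85/4 + (3/5)·66/5 = 1597/100 ≈ 15.97

$15.97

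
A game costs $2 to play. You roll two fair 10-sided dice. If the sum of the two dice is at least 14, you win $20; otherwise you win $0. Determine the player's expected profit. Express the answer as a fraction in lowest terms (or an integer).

E[payout] = (18/25)·0 + (7/25)·20 = 28/5
Expected profit = 28/5 − 2 = 18/5

18/5 dollars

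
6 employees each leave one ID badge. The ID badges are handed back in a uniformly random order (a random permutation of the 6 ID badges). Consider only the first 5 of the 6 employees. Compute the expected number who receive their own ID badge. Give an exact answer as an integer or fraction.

5/6

Let Xᵢ = 1 if person i gets their own ID badge. For each i, P(Xᵢ=1) = 1/6.
By linearity of expectation, E[X₁+…+X_5] = 5·(1/6) = 5/6.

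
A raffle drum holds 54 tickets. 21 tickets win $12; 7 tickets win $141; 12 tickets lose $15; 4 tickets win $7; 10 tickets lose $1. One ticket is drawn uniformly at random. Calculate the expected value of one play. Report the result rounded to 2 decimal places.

$19.94

E[payout] = (21/54)·12 + (7/54)·141 + (12/54)·(-15) + (4/54)·7 + (10/54)·(-1) = 359/18
≈ $19.94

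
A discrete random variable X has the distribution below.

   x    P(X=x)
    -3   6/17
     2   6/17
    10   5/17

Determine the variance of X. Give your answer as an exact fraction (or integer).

E[X] = (6/17)·(-3) + (6/17)·2 + (5/17)·10 = 44/17
E[X²] = (6/17)·9 + (6/17)·4 + (5/17)·100 = 34
Var(X) = 34 − (44/17)² = 7890/289

7890/289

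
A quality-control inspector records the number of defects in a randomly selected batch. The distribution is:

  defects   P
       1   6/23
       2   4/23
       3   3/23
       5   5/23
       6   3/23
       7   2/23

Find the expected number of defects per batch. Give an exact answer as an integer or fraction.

80/23

E[X] = (6/23)·1 + (4/23)·2 + (3/23)·3 + (5/23)·5 + (3/23)·6 + (2/23)·7
     = 80/23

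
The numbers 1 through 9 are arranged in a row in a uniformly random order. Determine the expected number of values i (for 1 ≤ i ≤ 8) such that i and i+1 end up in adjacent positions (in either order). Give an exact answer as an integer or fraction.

16/9

For each i ∈ {1,…,8}, let Xᵢ = 1 if i and i+1 are adjacent. P(Xᵢ=1) = 2·(9−1)!/9! = 2/9.
By linearity, E[ΣXᵢ] = (8)·(2/9) = 16/9.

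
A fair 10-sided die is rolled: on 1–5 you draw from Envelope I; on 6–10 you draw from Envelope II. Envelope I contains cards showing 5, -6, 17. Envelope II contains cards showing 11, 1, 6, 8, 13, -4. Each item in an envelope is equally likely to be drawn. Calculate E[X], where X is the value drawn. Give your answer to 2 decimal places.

5.58

E[X | Envelope I] = (5 − 6 + 17)/3 = 16/3
E[X | Envelope II] = (11 + 1 + 6 + 8 + 13 − 4)/6 = 35/6
E[X] = (1/2)·16/3 + (1/2)·35/6 = 67/12 ≈ 5.58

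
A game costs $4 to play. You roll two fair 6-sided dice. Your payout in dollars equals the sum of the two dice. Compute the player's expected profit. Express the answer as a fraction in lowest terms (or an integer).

$3

Distribution of the sum of the two dice: 2 w.p. 1/36, 3 w.p. 1/18, 4 w.p. 1/12, 5 w.p. 1/9, 6 w.p. 5/36, 7 w.p. 1/6, …
E[payout] = (1/36)·2 + (1/18)·3 + (1/12)·4 + (1/9)·5 + (5/36)·6 + (1/6)·7 + (5/36)·8 + (1/9)·9 + (1/12)·10 + (1/18)·11 + (1/36)·12 = 7
Expected profit = 7 − 4 = 3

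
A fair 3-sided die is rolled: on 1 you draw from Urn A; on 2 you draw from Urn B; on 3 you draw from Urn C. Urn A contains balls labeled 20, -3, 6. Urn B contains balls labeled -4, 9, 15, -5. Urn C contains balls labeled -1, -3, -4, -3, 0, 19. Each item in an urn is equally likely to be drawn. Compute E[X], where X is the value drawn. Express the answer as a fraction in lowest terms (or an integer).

E[X | Urn A] = (20 − 3 + 6)/3 = 23/3
E[X | Urn B] = (-4 + 9 + 15 − 5)/4 = 15/4
E[X | Urn C] = (-1 − 3 − 4 − 3 + 0 + 19)/6 = 4/3
E[X] = (1/3)·23/3 + (1/3)·15/4 + (1/3)·4/3 = 17/4

17/4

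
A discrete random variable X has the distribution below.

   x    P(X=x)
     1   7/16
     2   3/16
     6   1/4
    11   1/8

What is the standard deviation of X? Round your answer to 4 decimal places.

E[X] = 59/16, E[X²] = 405/16
Var(X) = E[X²] − (E[X])² = 405/16 − 3481/256 = 2999/256
SD(X) = √(2999/256) ≈ 3.4227

3.4227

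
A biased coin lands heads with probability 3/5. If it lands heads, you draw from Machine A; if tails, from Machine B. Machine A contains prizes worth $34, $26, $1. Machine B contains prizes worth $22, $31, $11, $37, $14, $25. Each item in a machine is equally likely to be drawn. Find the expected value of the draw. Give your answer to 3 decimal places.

$21.533

E[X | Machine A] = (34 + 26 + 1)/3 = 61/3
E[X | Machine B] = (22 + 31 + 11 + 37 + 14 + 25)/6 = 70/3
E[X] = (3/5)·61/3 + (2/5)·70/3 = 323/15 ≈ 21.533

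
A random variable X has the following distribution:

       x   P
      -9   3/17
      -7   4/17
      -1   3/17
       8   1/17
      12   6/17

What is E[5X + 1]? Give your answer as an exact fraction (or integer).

E[5x+1] = (3/17)·(-44) + (4/17)·(-34) + (3/17)·(-4) + (1/17)·41 + (6/17)·61
     = 127/17

127/17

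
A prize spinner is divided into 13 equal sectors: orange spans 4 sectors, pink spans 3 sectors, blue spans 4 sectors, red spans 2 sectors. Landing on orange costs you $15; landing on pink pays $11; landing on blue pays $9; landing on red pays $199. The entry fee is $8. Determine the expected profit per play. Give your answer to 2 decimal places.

$23.31

E[payout] = (4/13)·(-15) + (3/13)·11 + (4/13)·9 + (2/13)·199 = 407/13
Expected profit = 407/13 − 8 = 303/13 ≈ $23.31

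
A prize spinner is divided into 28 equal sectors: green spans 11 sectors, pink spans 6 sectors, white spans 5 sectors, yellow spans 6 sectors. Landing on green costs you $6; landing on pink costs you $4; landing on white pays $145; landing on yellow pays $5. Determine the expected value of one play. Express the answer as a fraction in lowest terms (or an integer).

E[payout] = (11/28)·(-6) + (6/28)·(-4) + (5/28)·145 + (6/28)·5 = 95/4

95/4 dollars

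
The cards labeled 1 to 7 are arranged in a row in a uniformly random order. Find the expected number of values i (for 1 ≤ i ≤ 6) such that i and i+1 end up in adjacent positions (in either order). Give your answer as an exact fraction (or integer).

12/7

For each i ∈ {1,…,6}, let Xᵢ = 1 if i and i+1 are adjacent. P(Xᵢ=1) = 2·(7−1)!/7! = 2/7.
By linearity, E[ΣXᵢ] = (6)·(2/7) = 12/7.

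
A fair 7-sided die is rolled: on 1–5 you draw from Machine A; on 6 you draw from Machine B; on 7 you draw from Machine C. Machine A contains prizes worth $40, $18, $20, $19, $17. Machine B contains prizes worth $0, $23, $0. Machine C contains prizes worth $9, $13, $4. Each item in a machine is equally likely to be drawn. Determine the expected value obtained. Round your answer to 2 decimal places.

E[X | Machine A] = (40 + 18 + 20 + 19 + 17)/5 = 114/5
E[X | Machine B] = (0 + 23 + 0)/3 = 23/3
E[X | Machine C] = (9 + 13 + 4)/3 = 26/3
E[X] = (5/7)·114/5 + (1/7)·23/3 + (1/7)·26/3 = 391/21 ≈ 18.62

$18.62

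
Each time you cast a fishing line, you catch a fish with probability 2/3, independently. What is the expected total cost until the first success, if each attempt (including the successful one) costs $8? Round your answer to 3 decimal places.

$12.000

E[#attempts] = 1/p = 3/2; E[cost] = 8·3/2 = 12.
≈ 12.000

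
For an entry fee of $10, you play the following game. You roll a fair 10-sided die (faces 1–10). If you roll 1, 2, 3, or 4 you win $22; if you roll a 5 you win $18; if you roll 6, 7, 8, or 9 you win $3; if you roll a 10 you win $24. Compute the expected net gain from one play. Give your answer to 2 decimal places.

E[payout] = (2/5)·3 + (1/10)·18 + (2/5)·22 + (1/10)·24 = 71/5
Expected profit = 71/5 − 10 = 21/5 ≈ $4.20

$4.20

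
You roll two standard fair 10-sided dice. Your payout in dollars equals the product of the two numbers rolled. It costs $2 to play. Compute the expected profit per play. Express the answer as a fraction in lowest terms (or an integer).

113/4 dollars

Distribution of the product of the two numbers rolled: 1 w.p. 1/100, 2 w.p. 1/50, 3 w.p. 1/50, 4 w.p. 3/100, 5 w.p. 1/50, 6 w.p. 1/25, …
E[payout] = (1/100)·1 + (1/50)·2 + (1/50)·3 + (3/100)·4 + (1/50)·5 + (1/25)·6 + (1/50)·7 + (1/25)·8 + (3/100)·9 + (1/25)·10 + (1/25)·12 + (1/50)·14 + (1/50)·15 + (3/100)·16 + (1/25)·18 + (1/25)·20 + (1/50)·21 + (1/25)·24 + (1/100)·25 + (1/50)·27 + (1/50)·28 + (1/25)·30 + (1/50)·32 + (1/50)·35 + (3/100)·36 + (1/25)·40 + (1/50)·42 + (1/50)·45 + (1/50)·48 + (1/100)·49 + (1/50)·50 + (1/50)·54 + (1/50)·56 + (1/50)·60 + (1/50)·63 + (1/100)·64 + (1/50)·70 + (1/50)·72 + (1/50)·80 + (1/100)·81 + (1/50)·90 + (1/100)·100 = 121/4
Expected profit = 121/4 − 2 = 113/4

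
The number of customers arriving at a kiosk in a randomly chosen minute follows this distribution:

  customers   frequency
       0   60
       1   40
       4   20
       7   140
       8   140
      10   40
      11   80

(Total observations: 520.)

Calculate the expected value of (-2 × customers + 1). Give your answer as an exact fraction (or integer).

Total = 520, so P(customers=0) = 60/520, etc.
E[-2x+1] = (3/26)·1 + (1/13)·(-1) + (1/26)·(-7) + (7/26)·(-13) + (7/26)·(-15) + (1/13)·(-19) + (2/13)·(-21)
     = -162/13

-162/13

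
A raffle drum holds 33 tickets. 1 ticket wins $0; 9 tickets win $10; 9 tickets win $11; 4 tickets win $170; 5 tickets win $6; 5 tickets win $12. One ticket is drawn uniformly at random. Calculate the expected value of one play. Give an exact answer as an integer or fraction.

E[payout] = (1/33)·0 + (9/33)·10 + (9/33)·11 + (4/33)·170 + (5/33)·6 + (5/33)·12 = 959/33

959/33 dollars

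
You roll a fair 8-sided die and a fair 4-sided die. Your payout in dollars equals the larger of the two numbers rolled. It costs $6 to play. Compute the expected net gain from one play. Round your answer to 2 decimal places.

-$1.19

Distribution of the larger of the two numbers rolled: 1 w.p. 1/32, 2 w.p. 3/32, 3 w.p. 5/32, 4 w.p. 7/32, 5 w.p. 1/8, 6 w.p. 1/8, …
E[payout] = (1/32)·1 + (3/32)·2 + (5/32)·3 + (7/32)·4 + (1/8)·5 + (1/8)·6 + (1/8)·7 + (1/8)·8 = 77/16
Expected profit = 77/16 − 6 = -19/16 ≈ -$1.19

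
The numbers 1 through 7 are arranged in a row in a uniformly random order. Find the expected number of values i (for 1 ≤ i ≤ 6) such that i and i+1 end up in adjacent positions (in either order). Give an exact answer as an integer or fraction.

12/7

For each i ∈ {1,…,6}, let Xᵢ = 1 if i and i+1 are adjacent. P(Xᵢ=1) = 2·(7−1)!/7! = 2/7.
By linearity, E[ΣXᵢ] = (6)·(2/7) = 12/7.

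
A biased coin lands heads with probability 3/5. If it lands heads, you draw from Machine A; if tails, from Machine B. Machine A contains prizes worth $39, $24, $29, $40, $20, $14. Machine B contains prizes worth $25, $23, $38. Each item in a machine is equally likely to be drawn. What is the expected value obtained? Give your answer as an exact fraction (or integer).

E[X | Machine A] = (39 + 24 + 29 + 40 + 20 + 14)/6 = 83/3
E[X | Machine B] = (25 + 23 + 38)/3 = 86/3
E[X] = (3/5)·83/3 + (2/5)·86/3 = 421/15

421/15 dollars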